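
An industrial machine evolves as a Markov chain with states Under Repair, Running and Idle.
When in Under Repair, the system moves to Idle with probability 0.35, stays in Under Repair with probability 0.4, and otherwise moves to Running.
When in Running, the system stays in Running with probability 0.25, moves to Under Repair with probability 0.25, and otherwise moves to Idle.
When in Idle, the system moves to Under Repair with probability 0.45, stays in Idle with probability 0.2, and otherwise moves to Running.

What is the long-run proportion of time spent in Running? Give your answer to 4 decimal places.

0.2841

Let the stationary distribution be π with π = πP and π_1 + π_2 + π_3 = 1.
π_1 = 0.4·π_1 + 0.25·π_2 + 0.45·π_3
π_2 = 0.25·π_1 + 0.25·π_2 + 0.35·π_3
Solving with the normalization constraint gives π = (0.3744, 0.2841, 0.3414).
So the stationary probability of Running is 0.2841.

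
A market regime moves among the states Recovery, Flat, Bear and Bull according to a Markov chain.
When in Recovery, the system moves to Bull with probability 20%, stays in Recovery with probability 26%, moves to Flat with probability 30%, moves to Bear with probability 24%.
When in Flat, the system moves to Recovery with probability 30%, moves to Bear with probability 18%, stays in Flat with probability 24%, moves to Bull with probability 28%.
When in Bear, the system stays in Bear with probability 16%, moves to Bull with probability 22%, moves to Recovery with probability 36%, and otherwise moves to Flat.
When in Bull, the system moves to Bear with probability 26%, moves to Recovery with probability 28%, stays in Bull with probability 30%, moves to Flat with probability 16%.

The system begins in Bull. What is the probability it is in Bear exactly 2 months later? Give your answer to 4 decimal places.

Propagate the distribution vector 2 months from Bull.
After 0 months: (0.0000, 0.0000, 0.0000, 1.0000)
After 1 month: (0.2800, 0.1600, 0.2600, 0.3000)
After 2 months: (0.2984, 0.2380, 0.2156, 0.2480)
P(in Bear after 2 months) = 0.2156

0.2156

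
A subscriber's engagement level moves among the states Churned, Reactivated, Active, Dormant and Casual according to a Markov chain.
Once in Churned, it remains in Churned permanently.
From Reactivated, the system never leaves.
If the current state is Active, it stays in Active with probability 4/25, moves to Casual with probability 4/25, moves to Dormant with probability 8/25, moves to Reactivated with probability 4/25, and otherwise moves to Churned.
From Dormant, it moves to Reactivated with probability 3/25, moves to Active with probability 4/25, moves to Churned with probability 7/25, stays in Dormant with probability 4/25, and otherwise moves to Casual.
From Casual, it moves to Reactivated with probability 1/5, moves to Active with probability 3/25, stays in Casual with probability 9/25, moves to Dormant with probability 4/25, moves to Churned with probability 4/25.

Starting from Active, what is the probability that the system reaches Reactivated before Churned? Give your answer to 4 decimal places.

Let h(s) be the probability of absorption at Reactivated starting from transient state s. Then h(Reactivated) = 1 and h(Churned) = 0. By first-step analysis:
h(Active) = 0.2·0 + 0.16·1 + 0.16·h(Active) + 0.32·h(Dormant) + 0.16·h(Casual)
h(Dormant) = 0.28·0 + 0.12·1 + 0.16·h(Active) + 0.16·h(Dormant) + 0.28·h(Casual)
h(Casual) = 0.16·0 + 0.2·1 + 0.12·h(Active) + 0.16·h(Dormant) + 0.36·h(Casual)
Solving: h(Active) = 0.4320, h(Dormant) = 0.3887, h(Casual) = 0.4907.
Starting from Active, the probability is 0.4320.

0.4320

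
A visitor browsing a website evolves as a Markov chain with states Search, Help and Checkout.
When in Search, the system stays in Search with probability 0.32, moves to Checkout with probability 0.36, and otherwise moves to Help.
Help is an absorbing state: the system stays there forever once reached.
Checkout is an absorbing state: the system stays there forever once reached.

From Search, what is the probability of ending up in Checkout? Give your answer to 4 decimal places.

Let h(s) be the probability of absorption at Checkout starting from transient state s. Then h(Checkout) = 1 and h(Help) = 0. By first-step analysis:
h(Search) = 0.32·h(Search) + 0.32·0 + 0.36·1
Solving: h(Search) = 0.5294.
Starting from Search, the probability is 0.5294.

0.5294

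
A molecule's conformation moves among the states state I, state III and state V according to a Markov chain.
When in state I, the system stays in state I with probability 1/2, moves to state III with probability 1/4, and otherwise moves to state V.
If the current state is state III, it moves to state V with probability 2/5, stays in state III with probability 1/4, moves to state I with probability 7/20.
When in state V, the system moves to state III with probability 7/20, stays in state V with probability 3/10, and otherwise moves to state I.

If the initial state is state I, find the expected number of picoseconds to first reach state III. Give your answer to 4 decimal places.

Let t(s) be the expected number of picoseconds to first reach state III from state s, with t(state III) = 0. Conditioning on the first picosecond:
t(state I) = 1 + 0.5·t(state I) + 0.25·t(state V)
t(state V) = 1 + 0.35·t(state I) + 0.3·t(state V)
Solving: t(state I) = 3.6190, t(state V) = 3.2381.
Expected picoseconds from state I to state III: 3.6190.

3.6190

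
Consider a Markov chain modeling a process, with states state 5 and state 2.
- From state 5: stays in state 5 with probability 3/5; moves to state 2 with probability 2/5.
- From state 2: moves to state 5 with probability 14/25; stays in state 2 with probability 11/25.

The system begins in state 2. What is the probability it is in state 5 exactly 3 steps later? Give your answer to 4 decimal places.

0.5833

Propagate the distribution vector 3 steps from state 2.
After 0 steps: (0.0000, 1.0000)
After 1 step: (0.5600, 0.4400)
After 2 steps: (0.5824, 0.4176)
After 3 steps: (0.5833, 0.4167)
P(in state 5 after 3 steps) = 0.5833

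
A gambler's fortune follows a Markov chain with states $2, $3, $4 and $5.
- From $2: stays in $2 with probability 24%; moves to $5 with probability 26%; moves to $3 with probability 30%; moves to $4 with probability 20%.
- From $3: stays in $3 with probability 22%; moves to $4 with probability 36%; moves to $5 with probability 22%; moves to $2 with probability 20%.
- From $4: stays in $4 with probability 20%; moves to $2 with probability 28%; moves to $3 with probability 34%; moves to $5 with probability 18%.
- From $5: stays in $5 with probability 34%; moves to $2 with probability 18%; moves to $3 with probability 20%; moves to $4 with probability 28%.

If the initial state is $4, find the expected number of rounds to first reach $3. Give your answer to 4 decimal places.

3.3686

Let t(s) be the expected number of rounds to first reach $3 from state s, with t($3) = 0. Conditioning on the first round:
t($2) = 1 + 0.24·t($2) + 0.2·t($4) + 0.26·t($5)
t($4) = 1 + 0.28·t($2) + 0.2·t($4) + 0.18·t($5)
t($5) = 1 + 0.18·t($2) + 0.28·t($4) + 0.34·t($5)
Solving: t($2) = 3.5398, t($4) = 3.3686, t($5) = 3.9096.
Expected rounds from $4 to $3: 3.3686.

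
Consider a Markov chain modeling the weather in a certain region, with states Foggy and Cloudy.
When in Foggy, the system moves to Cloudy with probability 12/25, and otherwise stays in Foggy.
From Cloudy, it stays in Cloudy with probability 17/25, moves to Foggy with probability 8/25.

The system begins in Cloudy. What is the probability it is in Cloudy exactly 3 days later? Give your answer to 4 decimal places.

Propagate the distribution vector 3 days from Cloudy.
After 0 days: (0.0000, 1.0000)
After 1 day: (0.3200, 0.6800)
After 2 days: (0.3840, 0.6160)
After 3 days: (0.3968, 0.6032)
P(in Cloudy after 3 days) = 0.6032

0.6032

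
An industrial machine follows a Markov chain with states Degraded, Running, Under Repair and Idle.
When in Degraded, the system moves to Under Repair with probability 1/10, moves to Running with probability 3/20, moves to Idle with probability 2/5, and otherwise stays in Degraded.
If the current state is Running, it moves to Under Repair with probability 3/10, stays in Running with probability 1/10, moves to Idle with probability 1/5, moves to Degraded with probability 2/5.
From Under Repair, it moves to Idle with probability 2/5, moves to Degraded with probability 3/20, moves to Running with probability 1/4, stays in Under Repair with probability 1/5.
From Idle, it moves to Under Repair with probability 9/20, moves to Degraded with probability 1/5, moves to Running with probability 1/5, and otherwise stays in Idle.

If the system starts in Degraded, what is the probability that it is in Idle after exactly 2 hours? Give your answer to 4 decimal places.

Propagate the distribution vector 2 hours from Degraded.
After 0 hours: (1.0000, 0.0000, 0.0000, 0.0000)
After 1 hour: (0.3500, 0.1500, 0.1000, 0.4000)
After 2 hours: (0.2775, 0.1725, 0.2800, 0.2700)
P(in Idle after 2 hours) = 0.2700

0.2700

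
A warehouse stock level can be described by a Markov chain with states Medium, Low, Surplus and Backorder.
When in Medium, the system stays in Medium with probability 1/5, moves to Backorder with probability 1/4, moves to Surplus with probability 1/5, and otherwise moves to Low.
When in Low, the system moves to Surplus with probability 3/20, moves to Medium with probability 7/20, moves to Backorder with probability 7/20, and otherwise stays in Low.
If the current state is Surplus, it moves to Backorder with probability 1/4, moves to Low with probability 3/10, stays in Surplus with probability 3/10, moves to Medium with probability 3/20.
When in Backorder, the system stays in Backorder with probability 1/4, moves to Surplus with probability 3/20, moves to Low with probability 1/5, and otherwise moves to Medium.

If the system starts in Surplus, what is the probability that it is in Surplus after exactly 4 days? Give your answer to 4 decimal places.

Propagate the distribution vector 4 days from Surplus.
After 0 days: (0.0000, 0.0000, 1.0000, 0.0000)
After 1 day: (0.1500, 0.3000, 0.3000, 0.2500)
After 2 days: (0.2800, 0.2375, 0.2025, 0.2800)
After 3 days: (0.2815, 0.2504, 0.1944, 0.2738)
After 4 days: (0.2826, 0.2491, 0.1932, 0.2750)
P(in Surplus after 4 days) = 0.1932

0.1932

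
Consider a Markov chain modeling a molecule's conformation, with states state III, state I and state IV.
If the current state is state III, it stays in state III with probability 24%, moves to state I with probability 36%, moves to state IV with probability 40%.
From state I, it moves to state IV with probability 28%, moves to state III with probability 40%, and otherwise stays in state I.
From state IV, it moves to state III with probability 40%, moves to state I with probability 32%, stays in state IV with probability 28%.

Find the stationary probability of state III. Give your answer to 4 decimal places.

0.3448

Let the stationary distribution be π with π = πP and π_1 + π_2 + π_3 = 1.
π_1 = 0.24·π_1 + 0.4·π_2 + 0.4·π_3
π_2 = 0.36·π_1 + 0.32·π_2 + 0.32·π_3
Solving with the normalization constraint gives π = (0.3448, 0.3338, 0.3214).
So the stationary probability of state III is 0.3448.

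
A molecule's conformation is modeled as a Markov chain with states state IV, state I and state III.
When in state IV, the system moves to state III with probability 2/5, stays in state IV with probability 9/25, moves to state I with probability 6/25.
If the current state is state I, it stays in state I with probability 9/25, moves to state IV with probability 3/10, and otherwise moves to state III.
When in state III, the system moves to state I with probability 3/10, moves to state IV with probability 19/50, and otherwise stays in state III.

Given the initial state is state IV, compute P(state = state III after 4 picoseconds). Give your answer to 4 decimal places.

Propagate the distribution vector 4 picoseconds from state IV.
After 0 picoseconds: (1.0000, 0.0000, 0.0000)
After 1 picosecond: (0.3600, 0.2400, 0.4000)
After 2 picoseconds: (0.3536, 0.2928, 0.3536)
After 3 picoseconds: (0.3495, 0.2964, 0.3541)
After 4 picoseconds: (0.3493, 0.2968, 0.3539)
P(in state III after 4 picoseconds) = 0.3539

0.3539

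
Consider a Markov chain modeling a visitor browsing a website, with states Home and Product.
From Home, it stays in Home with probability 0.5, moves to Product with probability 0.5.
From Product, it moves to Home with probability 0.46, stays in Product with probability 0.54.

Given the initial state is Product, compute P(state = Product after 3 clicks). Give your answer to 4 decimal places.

0.5209

Propagate the distribution vector 3 clicks from Product.
After 0 clicks: (0.0000, 1.0000)
After 1 click: (0.4600, 0.5400)
After 2 clicks: (0.4784, 0.5216)
After 3 clicks: (0.4791, 0.5209)
P(in Product after 3 clicks) = 0.5209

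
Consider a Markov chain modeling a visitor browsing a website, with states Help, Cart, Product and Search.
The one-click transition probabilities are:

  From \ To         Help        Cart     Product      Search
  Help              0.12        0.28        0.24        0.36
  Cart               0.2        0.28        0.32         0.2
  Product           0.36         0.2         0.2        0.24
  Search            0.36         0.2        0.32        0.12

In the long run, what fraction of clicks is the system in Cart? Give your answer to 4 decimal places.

0.2399

Let the stationary distribution be π with π = πP and π_1 + π_2 + π_3 + π_4 = 1.
π_1 = 0.12·π_1 + 0.2·π_2 + 0.36·π_3 + 0.36·π_4
π_2 = 0.28·π_1 + 0.28·π_2 + 0.2·π_3 + 0.2·π_4
π_3 = 0.24·π_1 + 0.32·π_2 + 0.2·π_3 + 0.32·π_4
Solving with the normalization constraint gives π = (0.2594, 0.2399, 0.2672, 0.2335).
So the stationary probability of Cart is 0.2399.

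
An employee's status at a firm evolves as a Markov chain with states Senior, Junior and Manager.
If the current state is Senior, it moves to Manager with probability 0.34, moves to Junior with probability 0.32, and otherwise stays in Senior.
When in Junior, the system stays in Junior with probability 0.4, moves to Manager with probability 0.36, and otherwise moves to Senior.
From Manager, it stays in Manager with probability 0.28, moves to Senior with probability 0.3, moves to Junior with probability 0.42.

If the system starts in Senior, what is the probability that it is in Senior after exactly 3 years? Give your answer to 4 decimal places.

0.2890

Propagate the distribution vector 3 years from Senior.
After 0 years: (1.0000, 0.0000, 0.0000)
After 1 year: (0.3400, 0.3200, 0.3400)
After 2 years: (0.2944, 0.3796, 0.3260)
After 3 years: (0.2890, 0.3830, 0.3280)
P(in Senior after 3 years) = 0.2890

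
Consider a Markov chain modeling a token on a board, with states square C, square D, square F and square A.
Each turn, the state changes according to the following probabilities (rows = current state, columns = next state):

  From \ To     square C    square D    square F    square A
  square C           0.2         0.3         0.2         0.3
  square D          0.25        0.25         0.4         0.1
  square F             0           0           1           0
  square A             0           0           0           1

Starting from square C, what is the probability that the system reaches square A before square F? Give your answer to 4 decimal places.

0.4857

Let h(s) be the probability of absorption at square A starting from transient state s. Then h(square A) = 1 and h(square F) = 0. By first-step analysis:
h(square C) = 0.2·h(square C) + 0.3·h(square D) + 0.2·0 + 0.3·1
h(square D) = 0.25·h(square C) + 0.25·h(square D) + 0.4·0 + 0.1·1
Solving: h(square C) = 0.4857, h(square D) = 0.2952.
Starting from square C, the probability is 0.4857.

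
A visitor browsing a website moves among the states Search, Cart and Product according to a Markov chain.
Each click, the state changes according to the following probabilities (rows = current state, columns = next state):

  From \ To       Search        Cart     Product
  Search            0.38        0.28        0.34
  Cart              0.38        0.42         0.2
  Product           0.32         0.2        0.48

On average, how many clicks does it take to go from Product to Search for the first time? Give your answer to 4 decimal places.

2.9817

Let t(s) be the expected number of clicks to first reach Search from state s, with t(Search) = 0. Conditioning on the first click:
t(Cart) = 1 + 0.42·t(Cart) + 0.2·t(Product)
t(Product) = 1 + 0.2·t(Cart) + 0.48·t(Product)
Solving: t(Cart) = 2.7523, t(Product) = 2.9817.
Expected clicks from Product to Search: 2.9817.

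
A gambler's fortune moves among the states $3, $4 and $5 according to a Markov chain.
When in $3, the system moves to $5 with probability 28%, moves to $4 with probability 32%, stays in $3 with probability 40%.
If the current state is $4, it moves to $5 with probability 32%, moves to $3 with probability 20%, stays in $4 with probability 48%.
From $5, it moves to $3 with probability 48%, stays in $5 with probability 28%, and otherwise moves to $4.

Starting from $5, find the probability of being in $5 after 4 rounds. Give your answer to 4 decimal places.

0.2940

Propagate the distribution vector 4 rounds from $5.
After 0 rounds: (0.0000, 0.0000, 1.0000)
After 1 round: (0.4800, 0.2400, 0.2800)
After 2 rounds: (0.3744, 0.3360, 0.2896)
After 3 rounds: (0.3560, 0.3506, 0.2934)
After 4 rounds: (0.3534, 0.3526, 0.2940)
P(in $5 after 4 rounds) = 0.2940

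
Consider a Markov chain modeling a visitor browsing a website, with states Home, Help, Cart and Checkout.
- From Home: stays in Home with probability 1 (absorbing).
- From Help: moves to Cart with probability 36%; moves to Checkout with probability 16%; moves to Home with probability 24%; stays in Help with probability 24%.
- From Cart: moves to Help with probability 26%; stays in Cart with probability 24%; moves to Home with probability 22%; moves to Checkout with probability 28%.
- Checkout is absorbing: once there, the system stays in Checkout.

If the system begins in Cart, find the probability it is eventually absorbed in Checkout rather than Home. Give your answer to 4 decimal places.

Let h(s) be the probability of absorption at Checkout starting from transient state s. Then h(Checkout) = 1 and h(Home) = 0. By first-step analysis:
h(Help) = 0.24·0 + 0.24·h(Help) + 0.36·h(Cart) + 0.16·1
h(Cart) = 0.22·0 + 0.26·h(Help) + 0.24·h(Cart) + 0.28·1
Solving: h(Help) = 0.4595, h(Cart) = 0.5256.
Starting from Cart, the probability is 0.5256.

0.5256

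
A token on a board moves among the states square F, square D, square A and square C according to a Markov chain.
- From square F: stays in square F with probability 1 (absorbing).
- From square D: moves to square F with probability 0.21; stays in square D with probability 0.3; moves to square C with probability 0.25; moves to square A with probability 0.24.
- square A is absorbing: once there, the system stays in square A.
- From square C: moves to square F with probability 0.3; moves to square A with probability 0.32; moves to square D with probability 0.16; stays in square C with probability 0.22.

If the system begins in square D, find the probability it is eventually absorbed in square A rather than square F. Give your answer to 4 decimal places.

Let h(s) be the probability of absorption at square A starting from transient state s. Then h(square A) = 1 and h(square F) = 0. By first-step analysis:
h(square D) = 0.21·0 + 0.3·h(square D) + 0.24·1 + 0.25·h(square C)
h(square C) = 0.3·0 + 0.16·h(square D) + 0.32·1 + 0.22·h(square C)
Solving: h(square D) = 0.5281, h(square C) = 0.5186.
Starting from square D, the probability is 0.5281.

0.5281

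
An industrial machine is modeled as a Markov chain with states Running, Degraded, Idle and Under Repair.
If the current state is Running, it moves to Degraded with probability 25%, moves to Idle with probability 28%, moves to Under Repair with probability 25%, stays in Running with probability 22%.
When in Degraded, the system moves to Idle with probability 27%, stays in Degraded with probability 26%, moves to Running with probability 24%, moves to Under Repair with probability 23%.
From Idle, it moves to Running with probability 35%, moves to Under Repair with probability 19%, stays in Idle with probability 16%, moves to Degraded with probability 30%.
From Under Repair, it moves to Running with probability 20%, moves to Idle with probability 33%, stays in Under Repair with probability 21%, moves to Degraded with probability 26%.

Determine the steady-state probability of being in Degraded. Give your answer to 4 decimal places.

Let the stationary distribution be π with π = πP and π_1 + π_2 + π_3 + π_4 = 1.
π_1 = 0.22·π_1 + 0.24·π_2 + 0.35·π_3 + 0.2·π_4
π_2 = 0.25·π_1 + 0.26·π_2 + 0.3·π_3 + 0.26·π_4
π_3 = 0.28·π_1 + 0.27·π_2 + 0.16·π_3 + 0.33·π_4
Solving with the normalization constraint gives π = (0.2544, 0.2678, 0.2574, 0.2204).
So the stationary probability of Degraded is 0.2678.

0.2678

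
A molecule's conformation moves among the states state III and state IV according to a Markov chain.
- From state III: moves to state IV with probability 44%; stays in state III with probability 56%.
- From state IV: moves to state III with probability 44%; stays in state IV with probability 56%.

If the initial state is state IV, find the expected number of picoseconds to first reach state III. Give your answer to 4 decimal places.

2.2727

Let t(s) be the expected number of picoseconds to first reach state III from state s, with t(state III) = 0. Conditioning on the first picosecond:
t(state IV) = 1 + 0.56·t(state IV)
Solving: t(state IV) = 2.2727.
Expected picoseconds from state IV to state III: 2.2727.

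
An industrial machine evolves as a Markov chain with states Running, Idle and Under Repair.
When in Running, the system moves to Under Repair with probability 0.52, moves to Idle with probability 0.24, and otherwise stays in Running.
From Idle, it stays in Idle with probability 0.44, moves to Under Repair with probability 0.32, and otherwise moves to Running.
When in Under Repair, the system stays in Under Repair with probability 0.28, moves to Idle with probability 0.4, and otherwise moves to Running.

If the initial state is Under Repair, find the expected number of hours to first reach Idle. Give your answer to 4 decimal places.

2.8361

Let t(s) be the expected number of hours to first reach Idle from state s, with t(Idle) = 0. Conditioning on the first hour:
t(Running) = 1 + 0.24·t(Running) + 0.52·t(Under Repair)
t(Under Repair) = 1 + 0.32·t(Running) + 0.28·t(Under Repair)
Solving: t(Running) = 3.2563, t(Under Repair) = 2.8361.
Expected hours from Under Repair to Idle: 2.8361.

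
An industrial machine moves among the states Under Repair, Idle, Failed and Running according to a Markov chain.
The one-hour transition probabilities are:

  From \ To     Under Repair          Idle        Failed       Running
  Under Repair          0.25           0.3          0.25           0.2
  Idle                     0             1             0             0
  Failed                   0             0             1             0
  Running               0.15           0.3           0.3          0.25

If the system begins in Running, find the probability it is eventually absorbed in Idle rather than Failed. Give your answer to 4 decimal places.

Let h(s) be the probability of absorption at Idle starting from transient state s. Then h(Idle) = 1 and h(Failed) = 0. By first-step analysis:
h(Under Repair) = 0.25·h(Under Repair) + 0.3·1 + 0.25·0 + 0.2·h(Running)
h(Running) = 0.15·h(Under Repair) + 0.3·1 + 0.3·0 + 0.25·h(Running)
Solving: h(Under Repair) = 0.5352, h(Running) = 0.5070.
Starting from Running, the probability is 0.5070.

0.5070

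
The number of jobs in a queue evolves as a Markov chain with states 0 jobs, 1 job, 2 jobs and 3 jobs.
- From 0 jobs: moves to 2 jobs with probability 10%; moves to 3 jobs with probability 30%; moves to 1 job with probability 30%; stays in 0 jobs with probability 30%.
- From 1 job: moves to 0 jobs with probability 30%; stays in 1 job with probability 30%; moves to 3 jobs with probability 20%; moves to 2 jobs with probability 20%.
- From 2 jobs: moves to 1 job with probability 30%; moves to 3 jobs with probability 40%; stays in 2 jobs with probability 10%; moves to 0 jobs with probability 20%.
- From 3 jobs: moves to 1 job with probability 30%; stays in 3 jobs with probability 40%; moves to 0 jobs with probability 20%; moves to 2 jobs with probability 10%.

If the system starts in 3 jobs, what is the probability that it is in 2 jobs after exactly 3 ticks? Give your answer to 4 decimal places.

Propagate the distribution vector 3 ticks from 3 jobs.
After 0 ticks: (0.0000, 0.0000, 0.0000, 1.0000)
After 1 tick: (0.2000, 0.3000, 0.1000, 0.4000)
After 2 ticks: (0.2500, 0.3000, 0.1300, 0.3200)
After 3 ticks: (0.2550, 0.3000, 0.1300, 0.3150)
P(in 2 jobs after 3 ticks) = 0.1300

0.1300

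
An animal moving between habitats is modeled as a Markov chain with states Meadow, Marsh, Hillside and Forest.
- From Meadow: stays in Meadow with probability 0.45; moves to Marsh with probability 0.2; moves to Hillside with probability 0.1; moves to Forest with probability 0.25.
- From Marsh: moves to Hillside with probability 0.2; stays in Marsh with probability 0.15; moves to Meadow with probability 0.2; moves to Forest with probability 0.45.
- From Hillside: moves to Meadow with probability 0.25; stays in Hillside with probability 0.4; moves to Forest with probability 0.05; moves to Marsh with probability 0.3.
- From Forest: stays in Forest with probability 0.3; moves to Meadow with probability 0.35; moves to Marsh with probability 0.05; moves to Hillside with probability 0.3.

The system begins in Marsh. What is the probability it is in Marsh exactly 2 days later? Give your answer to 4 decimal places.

Propagate the distribution vector 2 days from Marsh.
After 0 days: (0.0000, 1.0000, 0.0000, 0.0000)
After 1 day: (0.2000, 0.1500, 0.2000, 0.4500)
After 2 days: (0.3275, 0.1450, 0.2650, 0.2625)
P(in Marsh after 2 days) = 0.1450

0.1450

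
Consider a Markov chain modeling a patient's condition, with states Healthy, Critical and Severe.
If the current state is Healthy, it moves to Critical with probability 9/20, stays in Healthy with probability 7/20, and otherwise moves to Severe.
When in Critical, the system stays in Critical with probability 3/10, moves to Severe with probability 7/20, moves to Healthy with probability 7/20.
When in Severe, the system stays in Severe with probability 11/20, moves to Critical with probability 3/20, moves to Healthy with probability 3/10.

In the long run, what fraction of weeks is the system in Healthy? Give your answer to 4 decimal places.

0.3312

Let the stationary distribution be π with π = πP and π_1 + π_2 + π_3 = 1.
π_1 = 0.35·π_1 + 0.35·π_2 + 0.3·π_3
π_2 = 0.45·π_1 + 0.3·π_2 + 0.15·π_3
Solving with the normalization constraint gives π = (0.3312, 0.2934, 0.3754).
So the stationary probability of Healthy is 0.3312.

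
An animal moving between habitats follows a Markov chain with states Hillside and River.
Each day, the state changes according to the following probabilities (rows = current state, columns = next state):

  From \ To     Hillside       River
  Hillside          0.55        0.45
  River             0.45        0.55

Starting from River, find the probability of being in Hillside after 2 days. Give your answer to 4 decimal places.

0.4950

Sum over the intermediate state after 1 day:
P = P(River→Hillside)·P(Hillside→Hillside) + P(River→River)·P(River→Hillside)
  = 0.45×0.55 + 0.55×0.45
  = 0.2475 + 0.2475 = 0.4950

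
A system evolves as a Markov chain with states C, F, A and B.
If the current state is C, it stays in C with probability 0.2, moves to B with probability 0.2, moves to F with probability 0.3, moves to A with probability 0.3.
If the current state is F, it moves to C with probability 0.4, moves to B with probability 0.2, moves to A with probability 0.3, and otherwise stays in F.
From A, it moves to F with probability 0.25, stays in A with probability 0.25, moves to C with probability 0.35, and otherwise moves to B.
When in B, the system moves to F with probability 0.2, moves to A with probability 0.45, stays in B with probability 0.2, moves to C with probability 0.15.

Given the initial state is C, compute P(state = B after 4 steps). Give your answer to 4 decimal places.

0.1844

Propagate the distribution vector 4 steps from C.
After 0 steps: (1.0000, 0.0000, 0.0000, 0.0000)
After 1 step: (0.2000, 0.3000, 0.3000, 0.2000)
After 2 steps: (0.2950, 0.2050, 0.3150, 0.1850)
After 3 steps: (0.2790, 0.2248, 0.3120, 0.1843)
After 4 steps: (0.2825, 0.2210, 0.3120, 0.1844)
P(in B after 4 steps) = 0.1844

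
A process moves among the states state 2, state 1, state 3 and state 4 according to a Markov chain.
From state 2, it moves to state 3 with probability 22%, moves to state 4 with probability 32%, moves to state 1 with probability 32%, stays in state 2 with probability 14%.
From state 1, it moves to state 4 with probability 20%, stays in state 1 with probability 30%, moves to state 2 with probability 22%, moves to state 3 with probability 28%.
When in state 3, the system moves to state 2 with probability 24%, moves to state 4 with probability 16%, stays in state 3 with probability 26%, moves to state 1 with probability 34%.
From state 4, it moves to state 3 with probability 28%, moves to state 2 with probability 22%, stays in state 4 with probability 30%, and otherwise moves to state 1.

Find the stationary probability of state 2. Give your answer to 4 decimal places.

Let the stationary distribution be π with π = πP and π_1 + π_2 + π_3 + π_4 = 1.
π_1 = 0.14·π_1 + 0.22·π_2 + 0.24·π_3 + 0.22·π_4
π_2 = 0.32·π_1 + 0.3·π_2 + 0.34·π_3 + 0.2·π_4
π_3 = 0.22·π_1 + 0.28·π_2 + 0.26·π_3 + 0.28·π_4
Solving with the normalization constraint gives π = (0.2086, 0.2908, 0.2622, 0.2384).
So the stationary probability of state 2 is 0.2086.

0.2086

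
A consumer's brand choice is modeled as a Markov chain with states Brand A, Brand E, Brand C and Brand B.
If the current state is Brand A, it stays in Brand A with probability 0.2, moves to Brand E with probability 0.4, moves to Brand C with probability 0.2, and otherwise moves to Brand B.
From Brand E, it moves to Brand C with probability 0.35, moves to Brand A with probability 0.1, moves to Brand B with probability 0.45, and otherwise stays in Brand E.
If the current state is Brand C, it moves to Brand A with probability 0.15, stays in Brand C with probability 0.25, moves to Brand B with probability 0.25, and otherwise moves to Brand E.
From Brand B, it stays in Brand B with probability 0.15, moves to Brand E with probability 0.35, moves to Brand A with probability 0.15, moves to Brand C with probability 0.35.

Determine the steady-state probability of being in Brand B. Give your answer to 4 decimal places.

Let the stationary distribution be π with π = πP and π_1 + π_2 + π_3 + π_4 = 1.
π_1 = 0.2·π_1 + 0.1·π_2 + 0.15·π_3 + 0.15·π_4
π_2 = 0.4·π_1 + 0.1·π_2 + 0.35·π_3 + 0.35·π_4
π_3 = 0.2·π_1 + 0.35·π_2 + 0.25·π_3 + 0.35·π_4
Solving with the normalization constraint gives π = (0.1429, 0.2857, 0.2987, 0.2727).
So the stationary probability of Brand B is 0.2727.

0.2727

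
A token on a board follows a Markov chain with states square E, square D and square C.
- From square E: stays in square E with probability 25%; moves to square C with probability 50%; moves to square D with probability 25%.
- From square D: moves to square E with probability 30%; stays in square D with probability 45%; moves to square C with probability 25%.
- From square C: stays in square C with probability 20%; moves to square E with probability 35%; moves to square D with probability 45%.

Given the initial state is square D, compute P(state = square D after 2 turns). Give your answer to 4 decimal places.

Sum over the intermediate state after 1 turn:
P = P(square D→square E)·P(square E→square D) + P(square D→square D)·P(square D→square D) + P(square D→square C)·P(square C→square D)
  = 0.3×0.25 + 0.45×0.45 + 0.25×0.45
  = 0.0750 + 0.2025 + 0.1125 = 0.3900

0.3900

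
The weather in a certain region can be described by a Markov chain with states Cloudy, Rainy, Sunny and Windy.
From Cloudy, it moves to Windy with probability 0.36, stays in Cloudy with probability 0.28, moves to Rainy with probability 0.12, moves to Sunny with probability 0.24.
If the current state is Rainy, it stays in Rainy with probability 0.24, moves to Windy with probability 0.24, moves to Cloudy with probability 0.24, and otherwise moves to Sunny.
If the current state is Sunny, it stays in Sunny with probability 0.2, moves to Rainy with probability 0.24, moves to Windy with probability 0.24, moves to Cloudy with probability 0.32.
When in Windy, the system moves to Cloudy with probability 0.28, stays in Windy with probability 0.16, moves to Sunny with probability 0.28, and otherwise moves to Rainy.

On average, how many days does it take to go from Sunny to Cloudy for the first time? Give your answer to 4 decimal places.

Let t(s) be the expected number of days to first reach Cloudy from state s, with t(Cloudy) = 0. Conditioning on the first day:
t(Rainy) = 1 + 0.24·t(Rainy) + 0.28·t(Sunny) + 0.24·t(Windy)
t(Sunny) = 1 + 0.24·t(Rainy) + 0.2·t(Sunny) + 0.24·t(Windy)
t(Windy) = 1 + 0.28·t(Rainy) + 0.28·t(Sunny) + 0.16·t(Windy)
Solving: t(Rainy) = 3.7088, t(Sunny) = 3.4341, t(Windy) = 3.5714.
Expected days from Sunny to Cloudy: 3.4341.

3.4341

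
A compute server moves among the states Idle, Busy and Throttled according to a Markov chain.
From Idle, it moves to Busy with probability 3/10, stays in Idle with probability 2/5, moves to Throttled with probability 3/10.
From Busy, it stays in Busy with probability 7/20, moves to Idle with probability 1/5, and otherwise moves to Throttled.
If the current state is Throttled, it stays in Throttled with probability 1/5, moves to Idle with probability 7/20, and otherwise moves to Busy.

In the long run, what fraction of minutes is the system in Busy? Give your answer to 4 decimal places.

Let the stationary distribution be π with π = πP and π_1 + π_2 + π_3 = 1.
π_1 = 0.4·π_1 + 0.2·π_2 + 0.35·π_3
π_2 = 0.3·π_1 + 0.35·π_2 + 0.45·π_3
Solving with the normalization constraint gives π = (0.3105, 0.3667, 0.3227).
So the stationary probability of Busy is 0.3667.

0.3667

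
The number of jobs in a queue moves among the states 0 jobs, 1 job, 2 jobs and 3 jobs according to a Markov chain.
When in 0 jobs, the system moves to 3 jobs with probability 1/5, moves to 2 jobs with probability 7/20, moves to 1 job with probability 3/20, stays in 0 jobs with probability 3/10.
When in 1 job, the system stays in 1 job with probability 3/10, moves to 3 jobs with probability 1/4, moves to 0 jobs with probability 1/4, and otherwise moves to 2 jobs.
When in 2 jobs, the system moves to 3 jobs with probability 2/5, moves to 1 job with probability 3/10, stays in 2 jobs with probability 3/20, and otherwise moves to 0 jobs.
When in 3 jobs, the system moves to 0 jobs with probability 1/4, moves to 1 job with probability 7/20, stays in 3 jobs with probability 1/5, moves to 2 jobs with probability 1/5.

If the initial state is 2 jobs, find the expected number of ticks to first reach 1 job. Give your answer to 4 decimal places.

Let t(s) be the expected number of ticks to first reach 1 job from state s, with t(1 job) = 0. Conditioning on the first tick:
t(0 jobs) = 1 + 0.3·t(0 jobs) + 0.35·t(2 jobs) + 0.2·t(3 jobs)
t(2 jobs) = 1 + 0.15·t(0 jobs) + 0.15·t(2 jobs) + 0.4·t(3 jobs)
t(3 jobs) = 1 + 0.25·t(0 jobs) + 0.2·t(2 jobs) + 0.2·t(3 jobs)
Solving: t(0 jobs) = 4.1766, t(2 jobs) = 3.5314, t(3 jobs) = 3.4380.
Expected ticks from 2 jobs to 1 job: 3.5314.

3.5314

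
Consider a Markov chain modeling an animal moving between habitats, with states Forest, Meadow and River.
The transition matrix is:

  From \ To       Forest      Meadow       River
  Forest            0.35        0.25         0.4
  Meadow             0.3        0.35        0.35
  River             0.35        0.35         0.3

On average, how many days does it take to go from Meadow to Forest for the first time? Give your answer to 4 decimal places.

3.1579

Let t(s) be the expected number of days to first reach Forest from state s, with t(Forest) = 0. Conditioning on the first day:
t(Meadow) = 1 + 0.35·t(Meadow) + 0.35·t(River)
t(River) = 1 + 0.35·t(Meadow) + 0.3·t(River)
Solving: t(Meadow) = 3.1579, t(River) = 3.0075.
Expected days from Meadow to Forest: 3.1579.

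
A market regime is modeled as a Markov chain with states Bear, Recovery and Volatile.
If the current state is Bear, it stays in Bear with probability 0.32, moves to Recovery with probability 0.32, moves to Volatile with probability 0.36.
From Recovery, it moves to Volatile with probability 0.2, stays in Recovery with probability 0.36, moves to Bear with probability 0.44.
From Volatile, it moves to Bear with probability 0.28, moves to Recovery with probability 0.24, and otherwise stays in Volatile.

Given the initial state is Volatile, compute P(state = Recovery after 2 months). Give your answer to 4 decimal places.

0.2912

Sum over the intermediate state after 1 month:
P = P(Volatile→Bear)·P(Bear→Recovery) + P(Volatile→Recovery)·P(Recovery→Recovery) + P(Volatile→Volatile)·P(Volatile→Recovery)
  = 0.28×0.32 + 0.24×0.36 + 0.48×0.24
  = 0.0896 + 0.0864 + 0.1152 = 0.2912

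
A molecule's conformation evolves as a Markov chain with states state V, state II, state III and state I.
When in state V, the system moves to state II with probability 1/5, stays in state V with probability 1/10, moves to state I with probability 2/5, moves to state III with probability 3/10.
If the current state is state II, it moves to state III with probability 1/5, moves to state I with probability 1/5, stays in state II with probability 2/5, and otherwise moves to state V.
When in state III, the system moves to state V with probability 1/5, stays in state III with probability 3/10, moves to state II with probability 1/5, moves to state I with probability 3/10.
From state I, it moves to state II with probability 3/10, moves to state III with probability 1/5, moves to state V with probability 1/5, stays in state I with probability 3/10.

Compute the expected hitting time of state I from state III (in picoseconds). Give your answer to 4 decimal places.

Let t(s) be the expected number of picoseconds to first reach state I from state s, with t(state I) = 0. Conditioning on the first picosecond:
t(state V) = 1 + 0.1·t(state V) + 0.2·t(state II) + 0.3·t(state III)
t(state II) = 1 + 0.2·t(state V) + 0.4·t(state II) + 0.2·t(state III)
t(state III) = 1 + 0.2·t(state V) + 0.2·t(state II) + 0.3·t(state III)
Solving: t(state V) = 3.1008, t(state II) = 3.8372, t(state III) = 3.4109.
Expected picoseconds from state III to state I: 3.4109.

3.4109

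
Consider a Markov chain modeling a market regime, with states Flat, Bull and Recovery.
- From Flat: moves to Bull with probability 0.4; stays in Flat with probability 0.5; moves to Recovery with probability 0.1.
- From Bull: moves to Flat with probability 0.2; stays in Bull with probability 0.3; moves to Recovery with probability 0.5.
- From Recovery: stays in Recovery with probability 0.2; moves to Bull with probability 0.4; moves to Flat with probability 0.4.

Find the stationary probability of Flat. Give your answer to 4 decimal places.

Let the stationary distribution be π with π = πP and π_1 + π_2 + π_3 = 1.
π_1 = 0.5·π_1 + 0.2·π_2 + 0.4·π_3
π_2 = 0.4·π_1 + 0.3·π_2 + 0.4·π_3
Solving with the normalization constraint gives π = (0.3636, 0.3636, 0.2727).
So the stationary probability of Flat is 0.3636.

0.3636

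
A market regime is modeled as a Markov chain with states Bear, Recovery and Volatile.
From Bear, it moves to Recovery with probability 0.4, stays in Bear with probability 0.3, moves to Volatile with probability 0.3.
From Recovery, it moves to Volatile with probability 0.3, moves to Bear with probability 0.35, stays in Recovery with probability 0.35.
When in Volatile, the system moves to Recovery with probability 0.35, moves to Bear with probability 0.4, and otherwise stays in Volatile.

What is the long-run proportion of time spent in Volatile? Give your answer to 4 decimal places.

Let the stationary distribution be π with π = πP and π_1 + π_2 + π_3 = 1.
π_1 = 0.3·π_1 + 0.35·π_2 + 0.4·π_3
π_2 = 0.4·π_1 + 0.35·π_2 + 0.35·π_3
Solving with the normalization constraint gives π = (0.3469, 0.3673, 0.2857).
So the stationary probability of Volatile is 0.2857.

0.2857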